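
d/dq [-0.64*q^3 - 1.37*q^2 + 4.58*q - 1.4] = -1.92*q^2 - 2.74*q + 4.58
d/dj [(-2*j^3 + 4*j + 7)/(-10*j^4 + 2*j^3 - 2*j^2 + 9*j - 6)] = (-20*j^6 + 124*j^4 + 228*j^3 + 2*j^2 + 28*j - 87)/(100*j^8 - 40*j^7 + 44*j^6 - 188*j^5 + 160*j^4 - 60*j^3 + 105*j^2 - 108*j + 36)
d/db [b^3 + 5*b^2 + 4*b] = 3*b^2 + 10*b + 4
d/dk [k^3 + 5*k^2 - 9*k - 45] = 3*k^2 + 10*k - 9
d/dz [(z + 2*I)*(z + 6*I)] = 2*z + 8*I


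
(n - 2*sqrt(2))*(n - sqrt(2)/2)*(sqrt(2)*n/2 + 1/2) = sqrt(2)*n^3/2 - 2*n^2 - sqrt(2)*n/4 + 1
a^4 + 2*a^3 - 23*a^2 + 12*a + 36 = (a - 3)*(a - 2)*(a + 1)*(a + 6)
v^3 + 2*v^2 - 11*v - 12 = (v - 3)*(v + 1)*(v + 4)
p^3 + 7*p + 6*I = (p - 3*I)*(p + I)*(p + 2*I)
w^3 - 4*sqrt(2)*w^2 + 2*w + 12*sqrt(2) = (w - 3*sqrt(2))*(w - 2*sqrt(2))*(w + sqrt(2))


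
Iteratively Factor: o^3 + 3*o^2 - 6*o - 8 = (o - 2)*(o^2 + 5*o + 4) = (o - 2)*(o + 4)*(o + 1)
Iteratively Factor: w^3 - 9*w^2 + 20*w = (w - 4)*(w^2 - 5*w) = (w - 5)*(w - 4)*(w)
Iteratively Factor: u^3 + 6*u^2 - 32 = (u + 4)*(u^2 + 2*u - 8) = (u + 4)^2*(u - 2)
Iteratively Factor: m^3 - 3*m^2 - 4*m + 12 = (m - 3)*(m^2 - 4) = (m - 3)*(m + 2)*(m - 2)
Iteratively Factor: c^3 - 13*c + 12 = (c - 1)*(c^2 + c - 12) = (c - 1)*(c + 4)*(c - 3)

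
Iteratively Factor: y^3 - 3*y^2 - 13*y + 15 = (y - 1)*(y^2 - 2*y - 15) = (y - 5)*(y - 1)*(y + 3)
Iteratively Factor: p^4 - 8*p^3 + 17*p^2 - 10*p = (p)*(p^3 - 8*p^2 + 17*p - 10) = p*(p - 2)*(p^2 - 6*p + 5) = p*(p - 5)*(p - 2)*(p - 1)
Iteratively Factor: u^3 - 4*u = (u - 2)*(u^2 + 2*u) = u*(u - 2)*(u + 2)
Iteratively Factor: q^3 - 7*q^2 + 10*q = (q - 2)*(q^2 - 5*q) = (q - 5)*(q - 2)*(q)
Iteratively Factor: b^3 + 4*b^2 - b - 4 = (b + 1)*(b^2 + 3*b - 4) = (b + 1)*(b + 4)*(b - 1)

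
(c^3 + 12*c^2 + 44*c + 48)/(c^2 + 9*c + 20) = (c^2 + 8*c + 12)/(c + 5)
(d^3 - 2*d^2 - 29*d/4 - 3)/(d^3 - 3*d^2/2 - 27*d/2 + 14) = (4*d^2 + 8*d + 3)/(2*(2*d^2 + 5*d - 7))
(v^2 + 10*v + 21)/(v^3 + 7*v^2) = (v + 3)/v^2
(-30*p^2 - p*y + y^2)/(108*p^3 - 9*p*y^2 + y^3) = (5*p + y)/(-18*p^2 - 3*p*y + y^2)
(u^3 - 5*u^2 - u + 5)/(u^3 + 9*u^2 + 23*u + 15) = (u^2 - 6*u + 5)/(u^2 + 8*u + 15)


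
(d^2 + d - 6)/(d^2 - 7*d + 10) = (d + 3)/(d - 5)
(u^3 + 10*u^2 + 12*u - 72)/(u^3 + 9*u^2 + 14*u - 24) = (u^2 + 4*u - 12)/(u^2 + 3*u - 4)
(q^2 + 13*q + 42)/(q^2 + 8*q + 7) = (q + 6)/(q + 1)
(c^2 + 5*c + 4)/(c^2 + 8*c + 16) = (c + 1)/(c + 4)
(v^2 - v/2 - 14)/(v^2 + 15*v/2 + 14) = (v - 4)/(v + 4)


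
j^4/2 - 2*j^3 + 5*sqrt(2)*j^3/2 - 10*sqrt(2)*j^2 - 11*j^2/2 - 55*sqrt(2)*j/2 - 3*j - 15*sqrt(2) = (j/2 + 1/2)*(j - 6)*(j + 1)*(j + 5*sqrt(2))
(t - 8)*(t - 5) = t^2 - 13*t + 40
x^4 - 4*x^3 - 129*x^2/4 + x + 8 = (x - 8)*(x - 1/2)*(x + 1/2)*(x + 4)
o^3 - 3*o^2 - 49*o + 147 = (o - 7)*(o - 3)*(o + 7)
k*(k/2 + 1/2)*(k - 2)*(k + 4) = k^4/2 + 3*k^3/2 - 3*k^2 - 4*k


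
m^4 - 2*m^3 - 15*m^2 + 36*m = m*(m - 3)^2*(m + 4)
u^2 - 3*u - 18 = (u - 6)*(u + 3)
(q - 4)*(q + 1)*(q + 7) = q^3 + 4*q^2 - 25*q - 28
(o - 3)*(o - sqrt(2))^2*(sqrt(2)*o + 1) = sqrt(2)*o^4 - 3*sqrt(2)*o^3 - 3*o^3 + 9*o^2 + 2*o - 6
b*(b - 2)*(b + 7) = b^3 + 5*b^2 - 14*b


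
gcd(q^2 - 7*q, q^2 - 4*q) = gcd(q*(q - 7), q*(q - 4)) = q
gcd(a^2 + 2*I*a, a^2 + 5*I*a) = a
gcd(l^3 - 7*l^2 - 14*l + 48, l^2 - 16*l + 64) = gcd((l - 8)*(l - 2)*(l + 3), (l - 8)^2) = l - 8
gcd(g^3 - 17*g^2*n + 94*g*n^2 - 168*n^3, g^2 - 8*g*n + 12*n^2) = g - 6*n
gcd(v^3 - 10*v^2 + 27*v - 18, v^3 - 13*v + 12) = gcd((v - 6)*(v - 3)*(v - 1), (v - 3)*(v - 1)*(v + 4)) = v^2 - 4*v + 3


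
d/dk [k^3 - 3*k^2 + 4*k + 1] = 3*k^2 - 6*k + 4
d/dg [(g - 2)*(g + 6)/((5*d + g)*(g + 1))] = (-(5*d + g)*(g - 2)*(g + 6) + 2*(5*d + g)*(g + 1)*(g + 2) - (g - 2)*(g + 1)*(g + 6))/((5*d + g)^2*(g + 1)^2)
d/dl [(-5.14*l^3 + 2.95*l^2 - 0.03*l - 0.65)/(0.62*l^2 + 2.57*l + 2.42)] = (-3.1868*l^4 - 26.4196*l^3 - 29.7163*l^2 + 15.084*l + 1.5979)/(0.3844*l^4 + 3.1868*l^3 + 9.6057*l^2 + 12.4388*l + 5.8564)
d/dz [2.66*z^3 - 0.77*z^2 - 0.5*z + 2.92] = 7.98*z^2 - 1.54*z - 0.5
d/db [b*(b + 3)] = 2*b + 3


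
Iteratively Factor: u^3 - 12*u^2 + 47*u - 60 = (u - 3)*(u^2 - 9*u + 20) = (u - 4)*(u - 3)*(u - 5)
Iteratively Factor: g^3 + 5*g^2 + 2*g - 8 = (g + 4)*(g^2 + g - 2) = (g + 2)*(g + 4)*(g - 1)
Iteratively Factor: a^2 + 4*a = (a + 4)*(a)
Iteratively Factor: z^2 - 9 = (z + 3)*(z - 3)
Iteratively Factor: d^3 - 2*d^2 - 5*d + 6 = (d - 1)*(d^2 - d - 6) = (d - 3)*(d - 1)*(d + 2)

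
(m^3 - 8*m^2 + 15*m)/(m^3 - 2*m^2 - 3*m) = (m - 5)/(m + 1)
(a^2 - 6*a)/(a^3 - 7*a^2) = (a - 6)/(a*(a - 7))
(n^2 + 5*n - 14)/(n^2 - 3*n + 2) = (n + 7)/(n - 1)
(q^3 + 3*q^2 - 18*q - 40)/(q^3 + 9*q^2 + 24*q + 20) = (q - 4)/(q + 2)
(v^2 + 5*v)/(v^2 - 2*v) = (v + 5)/(v - 2)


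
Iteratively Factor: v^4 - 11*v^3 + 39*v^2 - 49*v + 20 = (v - 1)*(v^3 - 10*v^2 + 29*v - 20) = (v - 4)*(v - 1)*(v^2 - 6*v + 5) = (v - 4)*(v - 1)^2*(v - 5)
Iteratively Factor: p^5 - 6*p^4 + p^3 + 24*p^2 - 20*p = (p - 5)*(p^4 - p^3 - 4*p^2 + 4*p) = (p - 5)*(p - 2)*(p^3 + p^2 - 2*p) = (p - 5)*(p - 2)*(p + 2)*(p^2 - p) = p*(p - 5)*(p - 2)*(p + 2)*(p - 1)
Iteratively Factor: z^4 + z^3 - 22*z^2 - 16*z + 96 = (z + 3)*(z^3 - 2*z^2 - 16*z + 32) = (z + 3)*(z + 4)*(z^2 - 6*z + 8) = (z - 4)*(z + 3)*(z + 4)*(z - 2)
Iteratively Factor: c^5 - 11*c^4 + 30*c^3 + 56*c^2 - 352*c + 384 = (c + 3)*(c^4 - 14*c^3 + 72*c^2 - 160*c + 128) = (c - 4)*(c + 3)*(c^3 - 10*c^2 + 32*c - 32) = (c - 4)^2*(c + 3)*(c^2 - 6*c + 8) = (c - 4)^2*(c - 2)*(c + 3)*(c - 4)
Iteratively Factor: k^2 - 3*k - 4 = (k + 1)*(k - 4)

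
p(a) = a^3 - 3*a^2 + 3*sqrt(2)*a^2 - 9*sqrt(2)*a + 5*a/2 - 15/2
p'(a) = 3*a^2 - 6*a + 6*sqrt(2)*a - 9*sqrt(2) + 5/2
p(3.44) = 12.73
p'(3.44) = 33.82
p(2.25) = -12.83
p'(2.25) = 10.55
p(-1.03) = 3.26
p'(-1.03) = -9.61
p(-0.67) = -0.39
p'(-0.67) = -10.55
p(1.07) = -15.80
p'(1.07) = -4.13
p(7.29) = 371.40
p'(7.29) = 167.32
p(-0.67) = -0.39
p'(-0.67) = -10.55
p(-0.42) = -3.06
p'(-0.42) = -10.74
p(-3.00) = 7.37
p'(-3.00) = 9.32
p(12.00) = 1776.71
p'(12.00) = 451.60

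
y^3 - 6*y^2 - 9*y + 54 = (y - 6)*(y - 3)*(y + 3)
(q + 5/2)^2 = q^2 + 5*q + 25/4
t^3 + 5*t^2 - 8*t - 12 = (t - 2)*(t + 1)*(t + 6)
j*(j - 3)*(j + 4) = j^3 + j^2 - 12*j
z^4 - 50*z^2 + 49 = (z - 7)*(z - 1)*(z + 1)*(z + 7)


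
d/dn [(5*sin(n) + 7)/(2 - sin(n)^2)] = (5*sin(n)^2 + 14*sin(n) + 10)*cos(n)/(sin(n)^2 - 2)^2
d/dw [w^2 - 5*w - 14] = 2*w - 5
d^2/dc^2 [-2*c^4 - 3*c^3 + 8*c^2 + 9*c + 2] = -24*c^2 - 18*c + 16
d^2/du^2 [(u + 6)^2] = 2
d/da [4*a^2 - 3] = 8*a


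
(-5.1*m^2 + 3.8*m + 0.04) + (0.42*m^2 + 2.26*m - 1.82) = -4.68*m^2 + 6.06*m - 1.78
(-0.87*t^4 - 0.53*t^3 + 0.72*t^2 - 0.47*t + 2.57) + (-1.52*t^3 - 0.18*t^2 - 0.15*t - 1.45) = -0.87*t^4 - 2.05*t^3 + 0.54*t^2 - 0.62*t + 1.12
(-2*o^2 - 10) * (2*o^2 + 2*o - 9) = -4*o^4 - 4*o^3 - 2*o^2 - 20*o + 90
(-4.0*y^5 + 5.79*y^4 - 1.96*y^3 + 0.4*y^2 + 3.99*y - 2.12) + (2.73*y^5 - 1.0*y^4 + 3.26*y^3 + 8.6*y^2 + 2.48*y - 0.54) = -1.27*y^5 + 4.79*y^4 + 1.3*y^3 + 9.0*y^2 + 6.47*y - 2.66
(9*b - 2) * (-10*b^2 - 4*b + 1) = -90*b^3 - 16*b^2 + 17*b - 2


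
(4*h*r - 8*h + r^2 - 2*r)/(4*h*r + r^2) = (r - 2)/r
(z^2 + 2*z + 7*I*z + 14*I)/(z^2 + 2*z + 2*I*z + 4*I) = (z + 7*I)/(z + 2*I)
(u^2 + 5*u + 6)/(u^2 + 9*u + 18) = (u + 2)/(u + 6)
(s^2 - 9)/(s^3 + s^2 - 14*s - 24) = (s - 3)/(s^2 - 2*s - 8)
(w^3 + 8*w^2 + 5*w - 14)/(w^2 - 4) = (w^2 + 6*w - 7)/(w - 2)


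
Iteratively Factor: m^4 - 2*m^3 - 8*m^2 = (m)*(m^3 - 2*m^2 - 8*m) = m*(m + 2)*(m^2 - 4*m) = m^2*(m + 2)*(m - 4)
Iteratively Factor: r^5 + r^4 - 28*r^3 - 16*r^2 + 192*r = (r - 4)*(r^4 + 5*r^3 - 8*r^2 - 48*r) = (r - 4)*(r + 4)*(r^3 + r^2 - 12*r) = (r - 4)*(r - 3)*(r + 4)*(r^2 + 4*r) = r*(r - 4)*(r - 3)*(r + 4)*(r + 4)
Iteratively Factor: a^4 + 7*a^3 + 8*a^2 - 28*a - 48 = (a + 4)*(a^3 + 3*a^2 - 4*a - 12) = (a - 2)*(a + 4)*(a^2 + 5*a + 6) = (a - 2)*(a + 2)*(a + 4)*(a + 3)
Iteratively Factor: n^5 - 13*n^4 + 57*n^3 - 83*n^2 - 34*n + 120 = (n + 1)*(n^4 - 14*n^3 + 71*n^2 - 154*n + 120) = (n - 2)*(n + 1)*(n^3 - 12*n^2 + 47*n - 60) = (n - 4)*(n - 2)*(n + 1)*(n^2 - 8*n + 15) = (n - 5)*(n - 4)*(n - 2)*(n + 1)*(n - 3)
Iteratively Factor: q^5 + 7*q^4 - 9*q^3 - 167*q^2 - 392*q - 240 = (q + 4)*(q^4 + 3*q^3 - 21*q^2 - 83*q - 60) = (q + 3)*(q + 4)*(q^3 - 21*q - 20) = (q + 3)*(q + 4)^2*(q^2 - 4*q - 5) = (q - 5)*(q + 3)*(q + 4)^2*(q + 1)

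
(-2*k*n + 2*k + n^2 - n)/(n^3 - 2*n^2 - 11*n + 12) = (-2*k + n)/(n^2 - n - 12)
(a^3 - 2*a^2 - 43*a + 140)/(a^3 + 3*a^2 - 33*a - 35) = (a - 4)/(a + 1)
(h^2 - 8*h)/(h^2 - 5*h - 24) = h/(h + 3)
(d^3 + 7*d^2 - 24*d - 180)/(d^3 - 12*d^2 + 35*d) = (d^2 + 12*d + 36)/(d*(d - 7))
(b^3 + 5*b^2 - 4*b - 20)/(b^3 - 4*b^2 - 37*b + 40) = (b^2 - 4)/(b^2 - 9*b + 8)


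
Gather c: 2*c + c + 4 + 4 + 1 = 3*c + 9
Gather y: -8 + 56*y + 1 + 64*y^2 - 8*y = 64*y^2 + 48*y - 7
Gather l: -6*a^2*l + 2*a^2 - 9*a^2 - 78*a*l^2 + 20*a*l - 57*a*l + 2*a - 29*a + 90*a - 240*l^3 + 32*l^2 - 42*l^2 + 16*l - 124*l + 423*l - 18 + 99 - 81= -7*a^2 + 63*a - 240*l^3 + l^2*(-78*a - 10) + l*(-6*a^2 - 37*a + 315)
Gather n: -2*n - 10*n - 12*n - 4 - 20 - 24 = -24*n - 48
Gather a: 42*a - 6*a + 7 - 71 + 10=36*a - 54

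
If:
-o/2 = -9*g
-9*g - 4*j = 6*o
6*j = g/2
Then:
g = 0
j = 0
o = 0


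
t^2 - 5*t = t*(t - 5)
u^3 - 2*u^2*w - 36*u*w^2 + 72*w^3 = (u - 6*w)*(u - 2*w)*(u + 6*w)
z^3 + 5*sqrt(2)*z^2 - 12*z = z*(z - sqrt(2))*(z + 6*sqrt(2))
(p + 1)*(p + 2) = p^2 + 3*p + 2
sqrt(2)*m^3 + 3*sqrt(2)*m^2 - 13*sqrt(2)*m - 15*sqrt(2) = (m - 3)*(m + 5)*(sqrt(2)*m + sqrt(2))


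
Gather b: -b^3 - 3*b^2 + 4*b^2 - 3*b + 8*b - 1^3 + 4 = -b^3 + b^2 + 5*b + 3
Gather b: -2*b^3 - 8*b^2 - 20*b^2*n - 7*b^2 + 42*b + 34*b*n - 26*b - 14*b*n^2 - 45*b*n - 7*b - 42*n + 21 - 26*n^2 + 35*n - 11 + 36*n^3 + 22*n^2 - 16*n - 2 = -2*b^3 + b^2*(-20*n - 15) + b*(-14*n^2 - 11*n + 9) + 36*n^3 - 4*n^2 - 23*n + 8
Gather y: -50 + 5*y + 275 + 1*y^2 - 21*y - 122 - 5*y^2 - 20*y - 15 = -4*y^2 - 36*y + 88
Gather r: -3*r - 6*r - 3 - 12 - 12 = -9*r - 27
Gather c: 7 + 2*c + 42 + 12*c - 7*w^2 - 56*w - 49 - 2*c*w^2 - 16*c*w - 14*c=c*(-2*w^2 - 16*w) - 7*w^2 - 56*w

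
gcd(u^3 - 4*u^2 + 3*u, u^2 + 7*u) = u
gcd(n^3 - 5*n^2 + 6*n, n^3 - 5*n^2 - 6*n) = n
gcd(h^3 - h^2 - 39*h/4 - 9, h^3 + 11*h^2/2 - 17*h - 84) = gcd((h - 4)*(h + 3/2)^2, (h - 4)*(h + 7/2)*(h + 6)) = h - 4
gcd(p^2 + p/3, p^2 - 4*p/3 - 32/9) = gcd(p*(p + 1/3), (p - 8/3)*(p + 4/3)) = 1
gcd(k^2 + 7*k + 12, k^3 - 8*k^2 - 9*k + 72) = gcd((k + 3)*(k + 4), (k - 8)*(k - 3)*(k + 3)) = k + 3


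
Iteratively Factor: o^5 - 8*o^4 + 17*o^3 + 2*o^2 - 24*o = (o + 1)*(o^4 - 9*o^3 + 26*o^2 - 24*o) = (o - 2)*(o + 1)*(o^3 - 7*o^2 + 12*o) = (o - 3)*(o - 2)*(o + 1)*(o^2 - 4*o) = o*(o - 3)*(o - 2)*(o + 1)*(o - 4)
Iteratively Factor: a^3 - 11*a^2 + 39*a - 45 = (a - 5)*(a^2 - 6*a + 9) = (a - 5)*(a - 3)*(a - 3)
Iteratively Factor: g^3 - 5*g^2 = (g - 5)*(g^2) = g*(g - 5)*(g)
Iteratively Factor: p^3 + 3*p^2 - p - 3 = (p + 1)*(p^2 + 2*p - 3) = (p + 1)*(p + 3)*(p - 1)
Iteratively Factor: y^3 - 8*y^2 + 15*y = (y - 5)*(y^2 - 3*y) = y*(y - 5)*(y - 3)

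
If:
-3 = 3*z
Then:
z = -1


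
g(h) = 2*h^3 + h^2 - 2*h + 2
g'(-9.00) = 466.00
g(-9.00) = -1357.00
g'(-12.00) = 838.00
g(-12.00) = -3286.00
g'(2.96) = 56.49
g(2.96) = 56.71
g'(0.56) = 1.00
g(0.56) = 1.54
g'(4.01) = 102.50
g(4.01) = 139.02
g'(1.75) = 19.88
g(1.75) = 12.28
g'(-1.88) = 15.45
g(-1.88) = -3.99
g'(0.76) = 2.99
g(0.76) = 1.94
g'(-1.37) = 6.52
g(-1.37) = 1.47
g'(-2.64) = 34.54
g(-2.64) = -22.55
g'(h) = 6*h^2 + 2*h - 2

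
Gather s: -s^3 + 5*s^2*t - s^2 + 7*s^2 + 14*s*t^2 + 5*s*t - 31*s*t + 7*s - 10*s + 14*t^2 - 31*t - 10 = -s^3 + s^2*(5*t + 6) + s*(14*t^2 - 26*t - 3) + 14*t^2 - 31*t - 10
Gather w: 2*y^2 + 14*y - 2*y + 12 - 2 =2*y^2 + 12*y + 10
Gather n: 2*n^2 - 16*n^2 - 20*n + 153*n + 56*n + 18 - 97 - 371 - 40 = -14*n^2 + 189*n - 490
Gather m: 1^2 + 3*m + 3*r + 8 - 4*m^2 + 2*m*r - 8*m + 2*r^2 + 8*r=-4*m^2 + m*(2*r - 5) + 2*r^2 + 11*r + 9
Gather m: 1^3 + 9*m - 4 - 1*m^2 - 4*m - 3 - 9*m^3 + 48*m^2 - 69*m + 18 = -9*m^3 + 47*m^2 - 64*m + 12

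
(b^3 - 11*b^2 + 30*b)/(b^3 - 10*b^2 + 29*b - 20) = b*(b - 6)/(b^2 - 5*b + 4)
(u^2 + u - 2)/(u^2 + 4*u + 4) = (u - 1)/(u + 2)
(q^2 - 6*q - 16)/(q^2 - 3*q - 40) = (q + 2)/(q + 5)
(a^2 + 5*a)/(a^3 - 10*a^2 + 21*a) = (a + 5)/(a^2 - 10*a + 21)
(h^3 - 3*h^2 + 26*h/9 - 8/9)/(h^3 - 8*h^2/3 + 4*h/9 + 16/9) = (3*h^2 - 5*h + 2)/(3*h^2 - 4*h - 4)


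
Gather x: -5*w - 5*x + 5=-5*w - 5*x + 5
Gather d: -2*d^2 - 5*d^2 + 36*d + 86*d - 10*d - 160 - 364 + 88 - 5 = -7*d^2 + 112*d - 441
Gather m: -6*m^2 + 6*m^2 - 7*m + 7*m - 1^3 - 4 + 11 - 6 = 0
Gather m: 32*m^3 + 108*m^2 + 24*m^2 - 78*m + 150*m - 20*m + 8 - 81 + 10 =32*m^3 + 132*m^2 + 52*m - 63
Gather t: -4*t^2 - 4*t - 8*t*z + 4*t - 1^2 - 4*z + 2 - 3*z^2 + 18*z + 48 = -4*t^2 - 8*t*z - 3*z^2 + 14*z + 49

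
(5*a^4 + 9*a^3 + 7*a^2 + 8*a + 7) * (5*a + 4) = 25*a^5 + 65*a^4 + 71*a^3 + 68*a^2 + 67*a + 28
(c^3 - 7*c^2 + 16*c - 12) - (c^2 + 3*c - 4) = c^3 - 8*c^2 + 13*c - 8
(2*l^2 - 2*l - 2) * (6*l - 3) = 12*l^3 - 18*l^2 - 6*l + 6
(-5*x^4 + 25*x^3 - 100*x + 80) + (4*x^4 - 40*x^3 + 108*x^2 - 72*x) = -x^4 - 15*x^3 + 108*x^2 - 172*x + 80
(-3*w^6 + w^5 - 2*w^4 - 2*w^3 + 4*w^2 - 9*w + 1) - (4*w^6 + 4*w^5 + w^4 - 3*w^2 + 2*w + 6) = -7*w^6 - 3*w^5 - 3*w^4 - 2*w^3 + 7*w^2 - 11*w - 5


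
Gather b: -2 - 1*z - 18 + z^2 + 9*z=z^2 + 8*z - 20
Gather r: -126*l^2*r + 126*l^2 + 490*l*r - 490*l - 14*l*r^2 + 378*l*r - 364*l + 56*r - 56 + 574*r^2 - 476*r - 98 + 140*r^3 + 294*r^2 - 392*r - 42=126*l^2 - 854*l + 140*r^3 + r^2*(868 - 14*l) + r*(-126*l^2 + 868*l - 812) - 196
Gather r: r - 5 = r - 5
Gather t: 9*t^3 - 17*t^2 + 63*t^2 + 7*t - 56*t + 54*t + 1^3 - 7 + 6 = 9*t^3 + 46*t^2 + 5*t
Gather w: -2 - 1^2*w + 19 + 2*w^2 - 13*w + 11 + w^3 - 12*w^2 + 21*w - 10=w^3 - 10*w^2 + 7*w + 18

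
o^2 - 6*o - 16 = (o - 8)*(o + 2)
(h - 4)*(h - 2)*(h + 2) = h^3 - 4*h^2 - 4*h + 16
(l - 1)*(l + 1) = l^2 - 1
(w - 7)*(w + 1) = w^2 - 6*w - 7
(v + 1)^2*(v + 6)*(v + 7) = v^4 + 15*v^3 + 69*v^2 + 97*v + 42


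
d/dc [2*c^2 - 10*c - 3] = 4*c - 10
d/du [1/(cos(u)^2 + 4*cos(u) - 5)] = 2*(cos(u) + 2)*sin(u)/(cos(u)^2 + 4*cos(u) - 5)^2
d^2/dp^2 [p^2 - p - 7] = 2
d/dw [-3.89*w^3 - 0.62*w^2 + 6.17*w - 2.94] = -11.67*w^2 - 1.24*w + 6.17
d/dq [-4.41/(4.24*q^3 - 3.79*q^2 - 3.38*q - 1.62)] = (56.0952*q^2 - 33.4278*q - 14.9058)/(-4.24*q^3 + 3.79*q^2 + 3.38*q + 1.62)^2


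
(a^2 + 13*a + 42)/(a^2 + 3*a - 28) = (a + 6)/(a - 4)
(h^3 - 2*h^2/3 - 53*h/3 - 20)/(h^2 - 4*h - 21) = (3*h^2 - 11*h - 20)/(3*(h - 7))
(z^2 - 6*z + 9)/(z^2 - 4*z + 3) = (z - 3)/(z - 1)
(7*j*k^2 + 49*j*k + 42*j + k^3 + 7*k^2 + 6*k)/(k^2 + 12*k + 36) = (7*j*k + 7*j + k^2 + k)/(k + 6)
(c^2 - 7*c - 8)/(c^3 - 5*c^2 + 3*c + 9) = (c - 8)/(c^2 - 6*c + 9)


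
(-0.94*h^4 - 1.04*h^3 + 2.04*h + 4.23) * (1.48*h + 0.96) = -1.3912*h^5 - 2.4416*h^4 - 0.9984*h^3 + 3.0192*h^2 + 8.2188*h + 4.0608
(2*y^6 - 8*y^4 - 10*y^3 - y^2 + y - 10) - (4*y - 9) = 2*y^6 - 8*y^4 - 10*y^3 - y^2 - 3*y - 1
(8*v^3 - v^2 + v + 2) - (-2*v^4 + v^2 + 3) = 2*v^4 + 8*v^3 - 2*v^2 + v - 1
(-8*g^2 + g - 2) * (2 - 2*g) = 16*g^3 - 18*g^2 + 6*g - 4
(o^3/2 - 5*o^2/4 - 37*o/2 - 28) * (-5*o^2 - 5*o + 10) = -5*o^5/2 + 15*o^4/4 + 415*o^3/4 + 220*o^2 - 45*o - 280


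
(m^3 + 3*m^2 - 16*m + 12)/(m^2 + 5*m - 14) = (m^2 + 5*m - 6)/(m + 7)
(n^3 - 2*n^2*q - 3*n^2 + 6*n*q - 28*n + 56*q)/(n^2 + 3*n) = (n^3 - 2*n^2*q - 3*n^2 + 6*n*q - 28*n + 56*q)/(n*(n + 3))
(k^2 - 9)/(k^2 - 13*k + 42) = (k^2 - 9)/(k^2 - 13*k + 42)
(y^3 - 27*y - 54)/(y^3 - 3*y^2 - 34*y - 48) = (y^2 - 3*y - 18)/(y^2 - 6*y - 16)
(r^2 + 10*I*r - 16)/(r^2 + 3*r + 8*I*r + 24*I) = (r + 2*I)/(r + 3)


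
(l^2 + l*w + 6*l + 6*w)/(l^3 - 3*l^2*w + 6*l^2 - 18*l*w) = (-l - w)/(l*(-l + 3*w))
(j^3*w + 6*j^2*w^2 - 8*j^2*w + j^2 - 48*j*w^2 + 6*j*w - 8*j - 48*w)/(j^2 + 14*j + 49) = (j^3*w + 6*j^2*w^2 - 8*j^2*w + j^2 - 48*j*w^2 + 6*j*w - 8*j - 48*w)/(j^2 + 14*j + 49)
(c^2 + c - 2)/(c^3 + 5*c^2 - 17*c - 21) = (c^2 + c - 2)/(c^3 + 5*c^2 - 17*c - 21)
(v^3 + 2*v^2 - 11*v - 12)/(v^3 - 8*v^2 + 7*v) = (v^3 + 2*v^2 - 11*v - 12)/(v*(v^2 - 8*v + 7))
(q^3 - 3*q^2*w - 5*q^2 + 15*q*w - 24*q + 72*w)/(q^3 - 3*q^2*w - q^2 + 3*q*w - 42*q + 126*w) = (q^2 - 5*q - 24)/(q^2 - q - 42)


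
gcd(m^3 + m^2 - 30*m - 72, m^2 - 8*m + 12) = m - 6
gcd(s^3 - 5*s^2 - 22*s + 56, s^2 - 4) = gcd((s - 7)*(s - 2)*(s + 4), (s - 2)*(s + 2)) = s - 2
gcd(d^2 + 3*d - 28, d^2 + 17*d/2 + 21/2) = d + 7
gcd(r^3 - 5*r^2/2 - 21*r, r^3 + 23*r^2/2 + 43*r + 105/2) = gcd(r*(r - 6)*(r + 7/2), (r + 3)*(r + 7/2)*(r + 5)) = r + 7/2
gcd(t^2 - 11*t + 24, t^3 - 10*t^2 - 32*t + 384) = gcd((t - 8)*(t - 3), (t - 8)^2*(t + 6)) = t - 8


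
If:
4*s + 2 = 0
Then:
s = -1/2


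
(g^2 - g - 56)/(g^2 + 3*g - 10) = (g^2 - g - 56)/(g^2 + 3*g - 10)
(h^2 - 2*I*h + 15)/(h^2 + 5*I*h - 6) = (h - 5*I)/(h + 2*I)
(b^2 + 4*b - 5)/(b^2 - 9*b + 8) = (b + 5)/(b - 8)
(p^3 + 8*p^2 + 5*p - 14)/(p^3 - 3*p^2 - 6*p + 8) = (p + 7)/(p - 4)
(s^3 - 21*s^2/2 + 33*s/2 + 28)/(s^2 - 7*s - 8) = s - 7/2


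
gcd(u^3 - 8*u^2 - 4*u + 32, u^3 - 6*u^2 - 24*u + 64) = u^2 - 10*u + 16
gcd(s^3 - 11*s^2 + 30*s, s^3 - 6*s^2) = s^2 - 6*s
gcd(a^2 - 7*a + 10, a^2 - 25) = a - 5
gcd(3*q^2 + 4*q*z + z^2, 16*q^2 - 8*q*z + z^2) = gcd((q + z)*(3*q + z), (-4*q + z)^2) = 1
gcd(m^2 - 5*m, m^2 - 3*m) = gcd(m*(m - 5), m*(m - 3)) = m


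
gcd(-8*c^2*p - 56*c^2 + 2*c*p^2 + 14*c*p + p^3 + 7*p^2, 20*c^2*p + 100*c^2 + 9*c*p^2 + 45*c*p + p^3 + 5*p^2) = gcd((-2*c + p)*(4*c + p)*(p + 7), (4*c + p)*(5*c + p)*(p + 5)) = 4*c + p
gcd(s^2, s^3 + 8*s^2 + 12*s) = s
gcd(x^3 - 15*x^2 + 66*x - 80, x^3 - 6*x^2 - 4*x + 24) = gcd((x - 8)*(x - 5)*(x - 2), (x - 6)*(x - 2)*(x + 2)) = x - 2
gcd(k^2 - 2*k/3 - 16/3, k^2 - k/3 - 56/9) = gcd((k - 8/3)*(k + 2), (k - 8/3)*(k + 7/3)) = k - 8/3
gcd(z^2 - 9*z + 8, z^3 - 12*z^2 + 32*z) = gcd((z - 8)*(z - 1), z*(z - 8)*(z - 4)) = z - 8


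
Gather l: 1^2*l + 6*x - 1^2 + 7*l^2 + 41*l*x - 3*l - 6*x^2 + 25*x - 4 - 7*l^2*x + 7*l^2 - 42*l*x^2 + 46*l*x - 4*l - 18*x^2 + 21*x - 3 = l^2*(14 - 7*x) + l*(-42*x^2 + 87*x - 6) - 24*x^2 + 52*x - 8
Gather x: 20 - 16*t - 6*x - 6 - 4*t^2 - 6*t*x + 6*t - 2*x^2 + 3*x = -4*t^2 - 10*t - 2*x^2 + x*(-6*t - 3) + 14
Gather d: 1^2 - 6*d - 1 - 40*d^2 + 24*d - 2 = -40*d^2 + 18*d - 2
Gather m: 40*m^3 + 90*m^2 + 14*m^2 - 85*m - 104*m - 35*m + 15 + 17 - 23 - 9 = 40*m^3 + 104*m^2 - 224*m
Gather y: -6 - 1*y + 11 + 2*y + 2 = y + 7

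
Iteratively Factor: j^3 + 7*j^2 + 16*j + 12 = (j + 3)*(j^2 + 4*j + 4) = (j + 2)*(j + 3)*(j + 2)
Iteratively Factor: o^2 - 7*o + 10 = (o - 5)*(o - 2)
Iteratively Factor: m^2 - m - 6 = (m - 3)*(m + 2)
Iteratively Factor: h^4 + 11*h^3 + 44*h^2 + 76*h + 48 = (h + 3)*(h^3 + 8*h^2 + 20*h + 16) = (h + 2)*(h + 3)*(h^2 + 6*h + 8) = (h + 2)^2*(h + 3)*(h + 4)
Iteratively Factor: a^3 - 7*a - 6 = (a - 3)*(a^2 + 3*a + 2) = (a - 3)*(a + 1)*(a + 2)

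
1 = 1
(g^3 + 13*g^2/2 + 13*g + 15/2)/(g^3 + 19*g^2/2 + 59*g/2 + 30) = (g + 1)/(g + 4)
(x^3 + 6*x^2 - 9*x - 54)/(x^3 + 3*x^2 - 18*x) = (x + 3)/x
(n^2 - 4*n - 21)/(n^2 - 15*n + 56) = (n + 3)/(n - 8)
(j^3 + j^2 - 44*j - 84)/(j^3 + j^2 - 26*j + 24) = (j^2 - 5*j - 14)/(j^2 - 5*j + 4)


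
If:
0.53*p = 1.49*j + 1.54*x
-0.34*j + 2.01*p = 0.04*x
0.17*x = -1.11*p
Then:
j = 0.00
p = 0.00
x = 0.00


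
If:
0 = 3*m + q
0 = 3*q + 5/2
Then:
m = 5/18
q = -5/6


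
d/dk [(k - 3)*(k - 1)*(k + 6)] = 3*k^2 + 4*k - 21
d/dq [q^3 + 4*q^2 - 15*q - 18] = 3*q^2 + 8*q - 15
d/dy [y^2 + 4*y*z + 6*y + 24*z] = 2*y + 4*z + 6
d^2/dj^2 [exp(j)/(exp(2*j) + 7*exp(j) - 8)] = (exp(4*j) - 7*exp(3*j) + 48*exp(2*j) + 56*exp(j) + 64)*exp(j)/(exp(6*j) + 21*exp(5*j) + 123*exp(4*j) + 7*exp(3*j) - 984*exp(2*j) + 1344*exp(j) - 512)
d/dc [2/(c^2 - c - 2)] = 2*(1 - 2*c)/(-c^2 + c + 2)^2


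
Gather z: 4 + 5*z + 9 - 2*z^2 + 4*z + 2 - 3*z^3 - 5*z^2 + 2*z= -3*z^3 - 7*z^2 + 11*z + 15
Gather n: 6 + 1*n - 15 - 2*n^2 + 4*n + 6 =-2*n^2 + 5*n - 3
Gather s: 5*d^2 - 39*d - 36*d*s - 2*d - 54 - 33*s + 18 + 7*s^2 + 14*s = 5*d^2 - 41*d + 7*s^2 + s*(-36*d - 19) - 36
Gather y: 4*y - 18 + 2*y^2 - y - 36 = 2*y^2 + 3*y - 54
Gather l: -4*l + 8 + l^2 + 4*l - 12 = l^2 - 4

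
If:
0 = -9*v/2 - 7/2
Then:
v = -7/9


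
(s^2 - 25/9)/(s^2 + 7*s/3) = (9*s^2 - 25)/(3*s*(3*s + 7))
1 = 1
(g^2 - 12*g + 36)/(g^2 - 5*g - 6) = (g - 6)/(g + 1)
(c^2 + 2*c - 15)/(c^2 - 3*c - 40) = (c - 3)/(c - 8)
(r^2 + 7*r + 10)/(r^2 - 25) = (r + 2)/(r - 5)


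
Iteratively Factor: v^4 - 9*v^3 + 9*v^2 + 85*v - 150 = (v + 3)*(v^3 - 12*v^2 + 45*v - 50) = (v - 5)*(v + 3)*(v^2 - 7*v + 10) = (v - 5)^2*(v + 3)*(v - 2)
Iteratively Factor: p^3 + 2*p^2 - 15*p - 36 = (p + 3)*(p^2 - p - 12) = (p + 3)^2*(p - 4)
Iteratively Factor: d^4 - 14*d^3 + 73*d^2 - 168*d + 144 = (d - 4)*(d^3 - 10*d^2 + 33*d - 36) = (d - 4)*(d - 3)*(d^2 - 7*d + 12) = (d - 4)*(d - 3)^2*(d - 4)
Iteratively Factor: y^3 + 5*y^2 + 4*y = (y + 1)*(y^2 + 4*y) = (y + 1)*(y + 4)*(y)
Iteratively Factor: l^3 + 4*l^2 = (l)*(l^2 + 4*l) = l*(l + 4)*(l)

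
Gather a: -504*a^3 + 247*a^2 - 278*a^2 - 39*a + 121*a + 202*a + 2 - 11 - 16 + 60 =-504*a^3 - 31*a^2 + 284*a + 35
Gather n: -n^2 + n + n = -n^2 + 2*n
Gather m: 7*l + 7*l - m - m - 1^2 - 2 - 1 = 14*l - 2*m - 4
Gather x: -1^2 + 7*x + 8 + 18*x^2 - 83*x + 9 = 18*x^2 - 76*x + 16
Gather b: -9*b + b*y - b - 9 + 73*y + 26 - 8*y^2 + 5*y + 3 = b*(y - 10) - 8*y^2 + 78*y + 20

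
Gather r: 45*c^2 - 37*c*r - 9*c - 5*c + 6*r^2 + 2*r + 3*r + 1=45*c^2 - 14*c + 6*r^2 + r*(5 - 37*c) + 1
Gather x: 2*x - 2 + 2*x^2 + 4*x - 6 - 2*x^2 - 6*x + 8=0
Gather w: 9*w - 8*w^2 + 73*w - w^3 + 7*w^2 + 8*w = -w^3 - w^2 + 90*w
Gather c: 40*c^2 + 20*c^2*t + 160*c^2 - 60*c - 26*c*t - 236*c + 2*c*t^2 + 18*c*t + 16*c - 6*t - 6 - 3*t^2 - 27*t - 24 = c^2*(20*t + 200) + c*(2*t^2 - 8*t - 280) - 3*t^2 - 33*t - 30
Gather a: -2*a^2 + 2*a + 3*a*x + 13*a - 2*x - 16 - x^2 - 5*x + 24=-2*a^2 + a*(3*x + 15) - x^2 - 7*x + 8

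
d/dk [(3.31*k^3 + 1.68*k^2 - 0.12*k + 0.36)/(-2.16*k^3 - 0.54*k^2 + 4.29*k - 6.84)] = (1.8414*k^4 + 27.8814*k^3 - 58.446*k^2 - 22.5936*k - 0.7236)/(4.6656*k^6 + 2.3328*k^5 - 18.2412*k^4 + 24.9156*k^3 + 25.7913*k^2 - 58.6872*k + 46.7856)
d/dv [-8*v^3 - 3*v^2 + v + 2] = -24*v^2 - 6*v + 1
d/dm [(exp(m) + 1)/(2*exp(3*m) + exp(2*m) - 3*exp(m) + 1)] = (-(exp(m) + 1)*(6*exp(2*m) + 2*exp(m) - 3) + 2*exp(3*m) + exp(2*m) - 3*exp(m) + 1)*exp(m)/(2*exp(3*m) + exp(2*m) - 3*exp(m) + 1)^2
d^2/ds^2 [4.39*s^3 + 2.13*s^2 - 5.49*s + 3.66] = 26.34*s + 4.26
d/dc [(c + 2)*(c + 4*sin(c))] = c + (c + 2)*(4*cos(c) + 1) + 4*sin(c)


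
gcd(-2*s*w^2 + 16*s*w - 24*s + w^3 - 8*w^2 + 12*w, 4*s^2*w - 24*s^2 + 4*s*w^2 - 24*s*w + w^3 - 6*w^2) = w - 6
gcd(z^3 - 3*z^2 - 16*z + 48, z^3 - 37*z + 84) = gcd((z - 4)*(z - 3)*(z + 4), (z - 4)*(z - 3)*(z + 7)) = z^2 - 7*z + 12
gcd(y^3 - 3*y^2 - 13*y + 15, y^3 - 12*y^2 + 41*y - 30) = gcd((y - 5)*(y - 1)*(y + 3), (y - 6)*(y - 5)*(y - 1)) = y^2 - 6*y + 5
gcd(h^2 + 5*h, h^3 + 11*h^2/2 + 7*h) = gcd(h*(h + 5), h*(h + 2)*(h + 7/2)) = h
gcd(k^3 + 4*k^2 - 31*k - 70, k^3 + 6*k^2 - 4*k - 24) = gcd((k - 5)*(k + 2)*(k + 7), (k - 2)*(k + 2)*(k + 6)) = k + 2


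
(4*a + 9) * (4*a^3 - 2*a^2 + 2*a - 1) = 16*a^4 + 28*a^3 - 10*a^2 + 14*a - 9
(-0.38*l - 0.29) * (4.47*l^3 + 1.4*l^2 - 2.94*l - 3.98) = -1.6986*l^4 - 1.8283*l^3 + 0.7112*l^2 + 2.365*l + 1.1542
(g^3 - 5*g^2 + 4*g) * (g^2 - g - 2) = g^5 - 6*g^4 + 7*g^3 + 6*g^2 - 8*g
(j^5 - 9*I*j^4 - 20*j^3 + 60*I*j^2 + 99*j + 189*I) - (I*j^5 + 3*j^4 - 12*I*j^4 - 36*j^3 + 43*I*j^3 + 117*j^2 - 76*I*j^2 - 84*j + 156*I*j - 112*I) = j^5 - I*j^5 - 3*j^4 + 3*I*j^4 + 16*j^3 - 43*I*j^3 - 117*j^2 + 136*I*j^2 + 183*j - 156*I*j + 301*I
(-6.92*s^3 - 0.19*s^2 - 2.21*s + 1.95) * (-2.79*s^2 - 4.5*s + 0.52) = 19.3068*s^5 + 31.6701*s^4 + 3.4225*s^3 + 4.4057*s^2 - 9.9242*s + 1.014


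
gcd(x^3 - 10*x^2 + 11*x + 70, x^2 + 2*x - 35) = x - 5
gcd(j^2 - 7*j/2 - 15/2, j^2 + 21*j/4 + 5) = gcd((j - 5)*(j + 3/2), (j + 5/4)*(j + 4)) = 1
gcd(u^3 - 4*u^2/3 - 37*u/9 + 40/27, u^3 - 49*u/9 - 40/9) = u^2 - u - 40/9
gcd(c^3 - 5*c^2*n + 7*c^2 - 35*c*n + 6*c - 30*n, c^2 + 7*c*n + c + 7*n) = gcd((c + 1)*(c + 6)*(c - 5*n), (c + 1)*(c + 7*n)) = c + 1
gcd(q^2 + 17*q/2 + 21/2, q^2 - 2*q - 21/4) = q + 3/2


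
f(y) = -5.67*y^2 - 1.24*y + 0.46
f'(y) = -11.34*y - 1.24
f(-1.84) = -16.45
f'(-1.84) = 19.63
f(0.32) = -0.52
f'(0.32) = -4.87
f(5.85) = -200.84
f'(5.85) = -67.58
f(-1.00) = -3.97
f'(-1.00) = 10.10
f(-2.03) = -20.39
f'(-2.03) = 21.78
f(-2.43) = -30.01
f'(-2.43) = 26.32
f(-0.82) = -2.34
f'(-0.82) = 8.06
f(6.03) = -213.18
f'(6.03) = -69.62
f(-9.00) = -447.65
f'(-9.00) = 100.82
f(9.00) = -469.97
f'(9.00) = -103.30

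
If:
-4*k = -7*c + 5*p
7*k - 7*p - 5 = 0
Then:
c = 9*p/7 + 20/49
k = p + 5/7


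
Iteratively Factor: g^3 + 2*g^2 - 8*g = (g)*(g^2 + 2*g - 8) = g*(g + 4)*(g - 2)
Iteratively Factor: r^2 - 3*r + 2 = (r - 1)*(r - 2)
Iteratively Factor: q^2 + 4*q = (q + 4)*(q)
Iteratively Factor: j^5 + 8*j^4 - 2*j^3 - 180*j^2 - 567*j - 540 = (j + 3)*(j^4 + 5*j^3 - 17*j^2 - 129*j - 180) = (j + 3)^2*(j^3 + 2*j^2 - 23*j - 60) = (j - 5)*(j + 3)^2*(j^2 + 7*j + 12) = (j - 5)*(j + 3)^2*(j + 4)*(j + 3)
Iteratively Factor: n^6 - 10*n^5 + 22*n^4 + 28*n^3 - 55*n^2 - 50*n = (n)*(n^5 - 10*n^4 + 22*n^3 + 28*n^2 - 55*n - 50) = n*(n - 2)*(n^4 - 8*n^3 + 6*n^2 + 40*n + 25) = n*(n - 5)*(n - 2)*(n^3 - 3*n^2 - 9*n - 5) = n*(n - 5)^2*(n - 2)*(n^2 + 2*n + 1) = n*(n - 5)^2*(n - 2)*(n + 1)*(n + 1)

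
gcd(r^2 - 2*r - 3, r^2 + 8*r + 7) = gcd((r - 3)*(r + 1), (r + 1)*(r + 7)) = r + 1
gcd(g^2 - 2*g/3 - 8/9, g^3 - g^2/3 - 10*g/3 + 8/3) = g - 4/3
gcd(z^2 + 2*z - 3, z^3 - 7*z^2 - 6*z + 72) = z + 3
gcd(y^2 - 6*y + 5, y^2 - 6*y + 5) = y^2 - 6*y + 5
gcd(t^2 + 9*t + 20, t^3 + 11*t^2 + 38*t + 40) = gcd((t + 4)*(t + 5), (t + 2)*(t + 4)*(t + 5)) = t^2 + 9*t + 20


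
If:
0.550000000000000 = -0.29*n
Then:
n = -1.90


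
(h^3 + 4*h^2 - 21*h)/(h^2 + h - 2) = h*(h^2 + 4*h - 21)/(h^2 + h - 2)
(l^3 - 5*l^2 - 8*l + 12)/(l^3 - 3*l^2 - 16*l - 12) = (l - 1)/(l + 1)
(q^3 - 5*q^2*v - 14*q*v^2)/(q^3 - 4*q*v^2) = (q - 7*v)/(q - 2*v)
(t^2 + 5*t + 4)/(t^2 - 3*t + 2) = (t^2 + 5*t + 4)/(t^2 - 3*t + 2)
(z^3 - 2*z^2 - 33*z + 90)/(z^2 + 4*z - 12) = (z^2 - 8*z + 15)/(z - 2)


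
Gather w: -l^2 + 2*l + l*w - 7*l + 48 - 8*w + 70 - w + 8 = -l^2 - 5*l + w*(l - 9) + 126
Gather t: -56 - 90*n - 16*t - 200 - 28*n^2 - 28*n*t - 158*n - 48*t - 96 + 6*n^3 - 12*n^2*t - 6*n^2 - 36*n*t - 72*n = 6*n^3 - 34*n^2 - 320*n + t*(-12*n^2 - 64*n - 64) - 352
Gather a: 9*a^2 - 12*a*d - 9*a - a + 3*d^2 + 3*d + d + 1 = 9*a^2 + a*(-12*d - 10) + 3*d^2 + 4*d + 1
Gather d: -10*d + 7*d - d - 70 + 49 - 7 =-4*d - 28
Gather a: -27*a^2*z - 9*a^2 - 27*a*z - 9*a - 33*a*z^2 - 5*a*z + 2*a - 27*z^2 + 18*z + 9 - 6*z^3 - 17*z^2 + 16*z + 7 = a^2*(-27*z - 9) + a*(-33*z^2 - 32*z - 7) - 6*z^3 - 44*z^2 + 34*z + 16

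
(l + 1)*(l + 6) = l^2 + 7*l + 6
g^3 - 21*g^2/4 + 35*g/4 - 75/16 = (g - 5/2)*(g - 3/2)*(g - 5/4)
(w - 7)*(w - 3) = w^2 - 10*w + 21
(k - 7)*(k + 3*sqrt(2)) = k^2 - 7*k + 3*sqrt(2)*k - 21*sqrt(2)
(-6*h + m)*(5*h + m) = -30*h^2 - h*m + m^2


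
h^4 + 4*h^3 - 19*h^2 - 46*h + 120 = (h - 3)*(h - 2)*(h + 4)*(h + 5)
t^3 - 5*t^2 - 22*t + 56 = (t - 7)*(t - 2)*(t + 4)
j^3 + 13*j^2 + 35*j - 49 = (j - 1)*(j + 7)^2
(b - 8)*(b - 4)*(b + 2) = b^3 - 10*b^2 + 8*b + 64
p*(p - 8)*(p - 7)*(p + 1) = p^4 - 14*p^3 + 41*p^2 + 56*p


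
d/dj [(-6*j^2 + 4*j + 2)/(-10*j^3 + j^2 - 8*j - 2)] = 4*(-15*j^4 + 20*j^3 + 26*j^2 + 5*j + 2)/(100*j^6 - 20*j^5 + 161*j^4 + 24*j^3 + 60*j^2 + 32*j + 4)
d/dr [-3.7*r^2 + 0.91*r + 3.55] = 0.91 - 7.4*r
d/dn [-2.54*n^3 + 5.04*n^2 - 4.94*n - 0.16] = -7.62*n^2 + 10.08*n - 4.94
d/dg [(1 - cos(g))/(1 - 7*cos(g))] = -6*sin(g)/(7*cos(g) - 1)^2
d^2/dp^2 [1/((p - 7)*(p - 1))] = 2*((p - 7)^2 + (p - 7)*(p - 1) + (p - 1)^2)/((p - 7)^3*(p - 1)^3)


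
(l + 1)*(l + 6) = l^2 + 7*l + 6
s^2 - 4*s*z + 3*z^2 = (s - 3*z)*(s - z)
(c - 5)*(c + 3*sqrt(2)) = c^2 - 5*c + 3*sqrt(2)*c - 15*sqrt(2)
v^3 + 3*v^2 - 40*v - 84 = (v - 6)*(v + 2)*(v + 7)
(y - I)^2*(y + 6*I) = y^3 + 4*I*y^2 + 11*y - 6*I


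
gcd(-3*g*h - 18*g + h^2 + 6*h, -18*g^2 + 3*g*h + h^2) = 3*g - h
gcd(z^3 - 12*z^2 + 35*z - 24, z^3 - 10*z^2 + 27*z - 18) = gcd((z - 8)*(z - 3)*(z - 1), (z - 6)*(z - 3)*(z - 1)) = z^2 - 4*z + 3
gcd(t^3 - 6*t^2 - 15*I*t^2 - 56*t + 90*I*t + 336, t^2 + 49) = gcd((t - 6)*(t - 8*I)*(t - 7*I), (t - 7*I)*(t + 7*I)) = t - 7*I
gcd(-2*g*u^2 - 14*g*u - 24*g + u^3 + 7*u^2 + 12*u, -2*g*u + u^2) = -2*g + u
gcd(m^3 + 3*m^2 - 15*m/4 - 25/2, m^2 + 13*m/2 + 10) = m + 5/2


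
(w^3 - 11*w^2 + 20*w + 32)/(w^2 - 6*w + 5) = (w^3 - 11*w^2 + 20*w + 32)/(w^2 - 6*w + 5)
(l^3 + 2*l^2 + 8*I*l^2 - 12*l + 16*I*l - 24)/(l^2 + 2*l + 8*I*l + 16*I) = (l^2 + 8*I*l - 12)/(l + 8*I)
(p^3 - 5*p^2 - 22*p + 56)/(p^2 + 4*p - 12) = (p^2 - 3*p - 28)/(p + 6)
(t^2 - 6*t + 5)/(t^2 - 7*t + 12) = (t^2 - 6*t + 5)/(t^2 - 7*t + 12)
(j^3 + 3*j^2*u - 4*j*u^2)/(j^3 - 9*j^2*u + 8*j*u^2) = (-j - 4*u)/(-j + 8*u)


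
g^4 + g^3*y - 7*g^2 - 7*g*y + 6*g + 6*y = (g - 2)*(g - 1)*(g + 3)*(g + y)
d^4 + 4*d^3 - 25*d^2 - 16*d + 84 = (d - 3)*(d - 2)*(d + 2)*(d + 7)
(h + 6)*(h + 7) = h^2 + 13*h + 42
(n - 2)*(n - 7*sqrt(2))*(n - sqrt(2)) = n^3 - 8*sqrt(2)*n^2 - 2*n^2 + 14*n + 16*sqrt(2)*n - 28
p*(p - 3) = p^2 - 3*p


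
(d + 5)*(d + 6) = d^2 + 11*d + 30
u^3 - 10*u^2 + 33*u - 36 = (u - 4)*(u - 3)^2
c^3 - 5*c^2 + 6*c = c*(c - 3)*(c - 2)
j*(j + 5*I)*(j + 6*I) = j^3 + 11*I*j^2 - 30*j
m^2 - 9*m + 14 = (m - 7)*(m - 2)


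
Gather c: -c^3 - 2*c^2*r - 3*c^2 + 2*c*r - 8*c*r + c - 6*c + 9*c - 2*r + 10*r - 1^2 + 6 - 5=-c^3 + c^2*(-2*r - 3) + c*(4 - 6*r) + 8*r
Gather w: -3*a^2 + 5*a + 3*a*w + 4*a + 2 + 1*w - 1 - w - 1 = -3*a^2 + 3*a*w + 9*a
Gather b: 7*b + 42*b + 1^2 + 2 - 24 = 49*b - 21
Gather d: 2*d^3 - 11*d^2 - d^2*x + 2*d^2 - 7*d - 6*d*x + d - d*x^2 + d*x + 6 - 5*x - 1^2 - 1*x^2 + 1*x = 2*d^3 + d^2*(-x - 9) + d*(-x^2 - 5*x - 6) - x^2 - 4*x + 5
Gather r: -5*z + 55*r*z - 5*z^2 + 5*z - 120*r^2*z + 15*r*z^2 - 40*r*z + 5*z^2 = -120*r^2*z + r*(15*z^2 + 15*z)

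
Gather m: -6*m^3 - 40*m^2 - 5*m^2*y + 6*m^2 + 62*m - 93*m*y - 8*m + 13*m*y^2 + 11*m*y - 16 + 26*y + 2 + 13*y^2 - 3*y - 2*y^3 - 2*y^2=-6*m^3 + m^2*(-5*y - 34) + m*(13*y^2 - 82*y + 54) - 2*y^3 + 11*y^2 + 23*y - 14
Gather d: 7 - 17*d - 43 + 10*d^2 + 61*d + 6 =10*d^2 + 44*d - 30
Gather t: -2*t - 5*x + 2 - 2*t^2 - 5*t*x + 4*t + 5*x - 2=-2*t^2 + t*(2 - 5*x)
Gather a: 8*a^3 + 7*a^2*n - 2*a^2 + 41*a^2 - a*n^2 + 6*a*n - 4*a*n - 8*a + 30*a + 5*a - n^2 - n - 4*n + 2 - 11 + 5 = 8*a^3 + a^2*(7*n + 39) + a*(-n^2 + 2*n + 27) - n^2 - 5*n - 4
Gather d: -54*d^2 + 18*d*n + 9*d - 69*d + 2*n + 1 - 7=-54*d^2 + d*(18*n - 60) + 2*n - 6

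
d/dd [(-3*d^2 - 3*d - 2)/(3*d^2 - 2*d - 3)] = 5*(3*d^2 + 6*d + 1)/(9*d^4 - 12*d^3 - 14*d^2 + 12*d + 9)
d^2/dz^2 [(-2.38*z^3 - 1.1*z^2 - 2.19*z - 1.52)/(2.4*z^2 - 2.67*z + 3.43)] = (4.26325641456066e-14*z^4 - 34.075644*z^3 + 132.577668*z^2 - 1.393332*z - 62.641834)/(13.824*z^6 - 46.1376*z^5 + 110.59848*z^4 - 150.910803*z^3 + 158.063661*z^2 - 94.236849*z + 40.353607)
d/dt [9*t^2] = 18*t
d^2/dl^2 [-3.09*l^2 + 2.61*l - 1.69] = -6.18000000000000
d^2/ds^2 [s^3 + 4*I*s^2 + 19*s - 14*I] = 6*s + 8*I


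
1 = 1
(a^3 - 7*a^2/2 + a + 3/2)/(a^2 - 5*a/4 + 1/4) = 2*(2*a^2 - 5*a - 3)/(4*a - 1)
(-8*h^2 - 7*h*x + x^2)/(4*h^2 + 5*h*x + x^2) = (-8*h + x)/(4*h + x)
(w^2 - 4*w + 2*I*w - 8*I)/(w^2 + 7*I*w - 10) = (w - 4)/(w + 5*I)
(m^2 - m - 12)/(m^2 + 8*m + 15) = (m - 4)/(m + 5)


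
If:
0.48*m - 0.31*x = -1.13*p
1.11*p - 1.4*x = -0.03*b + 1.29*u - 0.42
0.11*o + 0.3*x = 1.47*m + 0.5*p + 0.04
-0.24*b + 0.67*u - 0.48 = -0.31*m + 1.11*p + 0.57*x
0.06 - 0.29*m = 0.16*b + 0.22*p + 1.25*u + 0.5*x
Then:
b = 14.9818947525485*x - 2.74254470118546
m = 8.95559596160554*x - 0.658978783316659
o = 100.907461150745*x - 7.1703519627619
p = 0.279920191143359 - 3.52981067395633*x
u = 0.502662845839973 - 3.77413411280238*x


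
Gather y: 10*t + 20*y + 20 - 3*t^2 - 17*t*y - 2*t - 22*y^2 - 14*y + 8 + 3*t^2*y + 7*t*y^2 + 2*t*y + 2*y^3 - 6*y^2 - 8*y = -3*t^2 + 8*t + 2*y^3 + y^2*(7*t - 28) + y*(3*t^2 - 15*t - 2) + 28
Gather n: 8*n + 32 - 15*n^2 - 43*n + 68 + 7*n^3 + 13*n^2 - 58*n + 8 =7*n^3 - 2*n^2 - 93*n + 108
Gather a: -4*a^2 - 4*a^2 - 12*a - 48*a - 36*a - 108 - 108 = -8*a^2 - 96*a - 216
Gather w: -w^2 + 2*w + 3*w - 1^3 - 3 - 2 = -w^2 + 5*w - 6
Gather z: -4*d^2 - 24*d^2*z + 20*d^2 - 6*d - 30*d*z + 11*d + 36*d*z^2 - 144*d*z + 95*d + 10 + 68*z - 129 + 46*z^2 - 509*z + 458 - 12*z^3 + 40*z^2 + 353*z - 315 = 16*d^2 + 100*d - 12*z^3 + z^2*(36*d + 86) + z*(-24*d^2 - 174*d - 88) + 24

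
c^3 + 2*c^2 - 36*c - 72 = (c - 6)*(c + 2)*(c + 6)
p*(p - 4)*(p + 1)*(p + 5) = p^4 + 2*p^3 - 19*p^2 - 20*p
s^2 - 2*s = s*(s - 2)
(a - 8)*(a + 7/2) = a^2 - 9*a/2 - 28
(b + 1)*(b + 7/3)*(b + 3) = b^3 + 19*b^2/3 + 37*b/3 + 7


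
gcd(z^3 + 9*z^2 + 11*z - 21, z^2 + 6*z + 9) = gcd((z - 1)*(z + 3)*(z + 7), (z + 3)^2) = z + 3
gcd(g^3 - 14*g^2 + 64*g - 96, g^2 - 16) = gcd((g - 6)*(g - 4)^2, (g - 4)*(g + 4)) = g - 4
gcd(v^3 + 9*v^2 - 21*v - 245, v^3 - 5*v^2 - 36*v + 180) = v - 5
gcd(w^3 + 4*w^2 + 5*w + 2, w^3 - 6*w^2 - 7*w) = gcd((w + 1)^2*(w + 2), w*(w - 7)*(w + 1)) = w + 1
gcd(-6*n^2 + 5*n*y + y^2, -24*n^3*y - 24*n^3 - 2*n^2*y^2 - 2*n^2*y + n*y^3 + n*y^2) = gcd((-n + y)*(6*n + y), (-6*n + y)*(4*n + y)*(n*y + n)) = 1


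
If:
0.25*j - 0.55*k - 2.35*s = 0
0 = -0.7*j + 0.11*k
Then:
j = -0.723076923076923*s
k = -4.6013986013986*s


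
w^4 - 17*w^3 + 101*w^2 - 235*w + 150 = (w - 6)*(w - 5)^2*(w - 1)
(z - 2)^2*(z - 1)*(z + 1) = z^4 - 4*z^3 + 3*z^2 + 4*z - 4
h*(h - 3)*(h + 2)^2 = h^4 + h^3 - 8*h^2 - 12*h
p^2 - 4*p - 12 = (p - 6)*(p + 2)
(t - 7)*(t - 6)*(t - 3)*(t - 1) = t^4 - 17*t^3 + 97*t^2 - 207*t + 126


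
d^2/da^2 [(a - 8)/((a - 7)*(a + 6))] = 2*(a^3 - 24*a^2 + 150*a - 386)/(a^6 - 3*a^5 - 123*a^4 + 251*a^3 + 5166*a^2 - 5292*a - 74088)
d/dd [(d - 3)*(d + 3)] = 2*d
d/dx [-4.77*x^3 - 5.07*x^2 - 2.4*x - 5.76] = -14.31*x^2 - 10.14*x - 2.4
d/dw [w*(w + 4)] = 2*w + 4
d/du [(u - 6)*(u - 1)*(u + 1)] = 3*u^2 - 12*u - 1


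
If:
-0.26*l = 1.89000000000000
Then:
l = -7.27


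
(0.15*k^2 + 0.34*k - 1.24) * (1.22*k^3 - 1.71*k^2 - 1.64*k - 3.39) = 0.183*k^5 + 0.1583*k^4 - 2.3402*k^3 + 1.0543*k^2 + 0.881*k + 4.2036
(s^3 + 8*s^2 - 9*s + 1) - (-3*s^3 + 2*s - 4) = 4*s^3 + 8*s^2 - 11*s + 5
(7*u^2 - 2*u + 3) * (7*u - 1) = 49*u^3 - 21*u^2 + 23*u - 3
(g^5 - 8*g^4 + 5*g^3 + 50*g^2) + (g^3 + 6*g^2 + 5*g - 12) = g^5 - 8*g^4 + 6*g^3 + 56*g^2 + 5*g - 12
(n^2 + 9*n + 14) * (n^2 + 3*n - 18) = n^4 + 12*n^3 + 23*n^2 - 120*n - 252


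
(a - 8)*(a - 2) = a^2 - 10*a + 16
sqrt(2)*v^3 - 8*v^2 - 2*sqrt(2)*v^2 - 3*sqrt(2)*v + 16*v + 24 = (v - 3)*(v - 4*sqrt(2))*(sqrt(2)*v + sqrt(2))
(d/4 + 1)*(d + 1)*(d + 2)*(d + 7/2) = d^4/4 + 21*d^3/8 + 77*d^2/8 + 57*d/4 + 7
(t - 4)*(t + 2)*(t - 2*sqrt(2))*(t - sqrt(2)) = t^4 - 3*sqrt(2)*t^3 - 2*t^3 - 4*t^2 + 6*sqrt(2)*t^2 - 8*t + 24*sqrt(2)*t - 32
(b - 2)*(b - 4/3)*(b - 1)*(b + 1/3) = b^4 - 4*b^3 + 41*b^2/9 - 2*b/3 - 8/9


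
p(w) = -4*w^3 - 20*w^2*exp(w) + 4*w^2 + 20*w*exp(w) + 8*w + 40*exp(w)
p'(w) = -20*w^2*exp(w) - 12*w^2 - 20*w*exp(w) + 8*w + 60*exp(w) + 8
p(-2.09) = 26.24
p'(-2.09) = -59.35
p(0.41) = 71.24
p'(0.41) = 82.25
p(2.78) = -983.29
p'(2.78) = -2483.06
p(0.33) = 64.72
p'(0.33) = 80.58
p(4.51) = -25398.65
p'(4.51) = -39933.02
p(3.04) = -1807.80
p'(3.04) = -3959.26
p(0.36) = 67.15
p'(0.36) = 81.29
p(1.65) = 102.71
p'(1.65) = -154.40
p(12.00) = -423168697.69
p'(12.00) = -498031285.74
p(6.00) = -226592.12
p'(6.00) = -315050.46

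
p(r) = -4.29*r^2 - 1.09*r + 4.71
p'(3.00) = -26.83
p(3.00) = -37.17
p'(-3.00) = 24.65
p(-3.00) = -30.63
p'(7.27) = -63.47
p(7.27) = -229.95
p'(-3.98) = 33.06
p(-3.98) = -58.91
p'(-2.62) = 21.39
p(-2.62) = -21.88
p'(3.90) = -34.55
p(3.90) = -64.79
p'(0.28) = -3.49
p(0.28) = 4.07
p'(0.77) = -7.70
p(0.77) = 1.33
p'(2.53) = -22.80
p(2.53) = -25.51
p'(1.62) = -14.99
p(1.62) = -8.31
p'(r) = -8.58*r - 1.09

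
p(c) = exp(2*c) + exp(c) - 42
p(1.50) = -17.43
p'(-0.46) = 1.43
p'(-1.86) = 0.20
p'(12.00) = 52978407014.48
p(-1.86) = -41.82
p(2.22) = 51.98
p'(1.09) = 20.67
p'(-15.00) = 0.00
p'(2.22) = 178.76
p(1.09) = -30.18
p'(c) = 2*exp(2*c) + exp(c)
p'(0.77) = 11.49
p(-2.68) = -41.93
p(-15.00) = -42.00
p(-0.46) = -40.97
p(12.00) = 26489284842.63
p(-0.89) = -41.42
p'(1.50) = 44.65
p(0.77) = -35.18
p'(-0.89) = 0.75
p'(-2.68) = 0.08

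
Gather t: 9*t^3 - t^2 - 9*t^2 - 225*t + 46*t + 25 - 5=9*t^3 - 10*t^2 - 179*t + 20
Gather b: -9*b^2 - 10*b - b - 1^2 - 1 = -9*b^2 - 11*b - 2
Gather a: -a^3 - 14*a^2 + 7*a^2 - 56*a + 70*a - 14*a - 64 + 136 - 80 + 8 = -a^3 - 7*a^2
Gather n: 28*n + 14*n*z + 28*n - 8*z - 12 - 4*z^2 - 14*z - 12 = n*(14*z + 56) - 4*z^2 - 22*z - 24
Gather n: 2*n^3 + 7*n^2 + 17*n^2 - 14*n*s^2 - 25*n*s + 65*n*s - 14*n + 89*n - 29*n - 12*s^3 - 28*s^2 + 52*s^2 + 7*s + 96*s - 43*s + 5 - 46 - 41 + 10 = 2*n^3 + 24*n^2 + n*(-14*s^2 + 40*s + 46) - 12*s^3 + 24*s^2 + 60*s - 72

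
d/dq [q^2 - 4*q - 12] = 2*q - 4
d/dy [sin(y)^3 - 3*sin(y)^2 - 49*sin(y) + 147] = (3*sin(y)^2 - 6*sin(y) - 49)*cos(y)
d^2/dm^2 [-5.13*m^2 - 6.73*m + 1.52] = -10.2600000000000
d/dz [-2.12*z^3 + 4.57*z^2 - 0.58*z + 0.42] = -6.36*z^2 + 9.14*z - 0.58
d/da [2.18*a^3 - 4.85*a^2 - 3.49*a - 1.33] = 6.54*a^2 - 9.7*a - 3.49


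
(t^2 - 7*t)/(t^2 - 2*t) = (t - 7)/(t - 2)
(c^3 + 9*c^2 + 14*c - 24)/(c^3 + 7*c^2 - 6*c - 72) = (c - 1)/(c - 3)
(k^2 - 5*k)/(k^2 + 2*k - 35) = k/(k + 7)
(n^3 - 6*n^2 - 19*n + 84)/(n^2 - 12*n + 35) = (n^2 + n - 12)/(n - 5)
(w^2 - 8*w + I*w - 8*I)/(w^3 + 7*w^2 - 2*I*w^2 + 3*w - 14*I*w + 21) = (w - 8)/(w^2 + w*(7 - 3*I) - 21*I)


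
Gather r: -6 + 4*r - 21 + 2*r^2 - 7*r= 2*r^2 - 3*r - 27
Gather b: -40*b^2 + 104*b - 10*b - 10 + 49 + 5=-40*b^2 + 94*b + 44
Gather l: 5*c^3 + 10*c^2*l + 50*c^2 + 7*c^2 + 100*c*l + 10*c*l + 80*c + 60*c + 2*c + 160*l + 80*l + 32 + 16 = 5*c^3 + 57*c^2 + 142*c + l*(10*c^2 + 110*c + 240) + 48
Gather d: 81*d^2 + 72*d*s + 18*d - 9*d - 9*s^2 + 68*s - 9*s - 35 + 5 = 81*d^2 + d*(72*s + 9) - 9*s^2 + 59*s - 30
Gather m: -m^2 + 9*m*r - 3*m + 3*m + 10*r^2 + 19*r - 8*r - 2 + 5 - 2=-m^2 + 9*m*r + 10*r^2 + 11*r + 1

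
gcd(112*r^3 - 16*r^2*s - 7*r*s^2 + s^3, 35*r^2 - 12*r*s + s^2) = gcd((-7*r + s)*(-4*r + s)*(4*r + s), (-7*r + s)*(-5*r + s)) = 7*r - s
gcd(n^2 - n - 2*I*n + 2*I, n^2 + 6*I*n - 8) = 1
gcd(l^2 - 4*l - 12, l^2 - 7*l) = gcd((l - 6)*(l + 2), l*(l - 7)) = 1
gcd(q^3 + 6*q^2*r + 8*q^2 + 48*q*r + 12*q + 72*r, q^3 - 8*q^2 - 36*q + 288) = q + 6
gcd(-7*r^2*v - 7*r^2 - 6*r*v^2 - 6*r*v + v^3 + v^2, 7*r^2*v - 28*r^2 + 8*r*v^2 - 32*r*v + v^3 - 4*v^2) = r + v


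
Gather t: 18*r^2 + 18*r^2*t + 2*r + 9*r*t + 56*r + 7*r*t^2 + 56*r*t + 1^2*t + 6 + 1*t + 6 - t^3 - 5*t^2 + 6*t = 18*r^2 + 58*r - t^3 + t^2*(7*r - 5) + t*(18*r^2 + 65*r + 8) + 12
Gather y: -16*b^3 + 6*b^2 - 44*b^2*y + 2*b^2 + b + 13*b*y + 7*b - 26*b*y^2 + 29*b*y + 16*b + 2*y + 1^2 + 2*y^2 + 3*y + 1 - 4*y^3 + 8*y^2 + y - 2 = -16*b^3 + 8*b^2 + 24*b - 4*y^3 + y^2*(10 - 26*b) + y*(-44*b^2 + 42*b + 6)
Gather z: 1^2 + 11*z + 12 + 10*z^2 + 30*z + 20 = 10*z^2 + 41*z + 33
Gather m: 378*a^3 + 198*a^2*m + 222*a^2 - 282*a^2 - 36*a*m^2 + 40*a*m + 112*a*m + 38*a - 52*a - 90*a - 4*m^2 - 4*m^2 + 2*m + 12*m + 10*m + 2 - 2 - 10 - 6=378*a^3 - 60*a^2 - 104*a + m^2*(-36*a - 8) + m*(198*a^2 + 152*a + 24) - 16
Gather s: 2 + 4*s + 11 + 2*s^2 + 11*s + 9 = 2*s^2 + 15*s + 22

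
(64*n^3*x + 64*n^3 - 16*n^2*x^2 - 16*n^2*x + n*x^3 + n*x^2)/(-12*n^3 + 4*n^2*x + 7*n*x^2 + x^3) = n*(64*n^2*x + 64*n^2 - 16*n*x^2 - 16*n*x + x^3 + x^2)/(-12*n^3 + 4*n^2*x + 7*n*x^2 + x^3)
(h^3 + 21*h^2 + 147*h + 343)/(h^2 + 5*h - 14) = (h^2 + 14*h + 49)/(h - 2)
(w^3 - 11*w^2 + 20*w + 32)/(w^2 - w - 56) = (w^2 - 3*w - 4)/(w + 7)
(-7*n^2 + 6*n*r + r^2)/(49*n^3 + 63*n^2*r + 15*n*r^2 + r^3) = (-n + r)/(7*n^2 + 8*n*r + r^2)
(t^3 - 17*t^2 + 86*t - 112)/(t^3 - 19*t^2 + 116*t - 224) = (t - 2)/(t - 4)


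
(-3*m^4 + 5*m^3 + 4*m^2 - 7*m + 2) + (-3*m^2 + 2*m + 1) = -3*m^4 + 5*m^3 + m^2 - 5*m + 3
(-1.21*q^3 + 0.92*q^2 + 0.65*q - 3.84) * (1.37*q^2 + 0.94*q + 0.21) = -1.6577*q^5 + 0.123*q^4 + 1.5012*q^3 - 4.4566*q^2 - 3.4731*q - 0.8064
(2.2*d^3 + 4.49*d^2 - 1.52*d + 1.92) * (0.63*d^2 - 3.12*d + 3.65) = 1.386*d^5 - 4.0353*d^4 - 6.9364*d^3 + 22.3405*d^2 - 11.5384*d + 7.008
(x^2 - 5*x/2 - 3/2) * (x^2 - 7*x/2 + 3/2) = x^4 - 6*x^3 + 35*x^2/4 + 3*x/2 - 9/4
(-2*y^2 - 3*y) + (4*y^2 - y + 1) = 2*y^2 - 4*y + 1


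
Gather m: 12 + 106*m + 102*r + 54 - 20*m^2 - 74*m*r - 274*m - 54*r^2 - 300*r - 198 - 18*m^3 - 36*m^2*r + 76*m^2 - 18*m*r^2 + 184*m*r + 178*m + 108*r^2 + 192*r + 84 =-18*m^3 + m^2*(56 - 36*r) + m*(-18*r^2 + 110*r + 10) + 54*r^2 - 6*r - 48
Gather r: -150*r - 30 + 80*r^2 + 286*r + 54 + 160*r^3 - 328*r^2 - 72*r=160*r^3 - 248*r^2 + 64*r + 24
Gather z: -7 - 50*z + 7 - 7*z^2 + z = -7*z^2 - 49*z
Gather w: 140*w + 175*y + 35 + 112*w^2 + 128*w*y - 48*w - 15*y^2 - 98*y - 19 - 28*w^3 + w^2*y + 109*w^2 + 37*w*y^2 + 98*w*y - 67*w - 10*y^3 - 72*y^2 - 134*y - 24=-28*w^3 + w^2*(y + 221) + w*(37*y^2 + 226*y + 25) - 10*y^3 - 87*y^2 - 57*y - 8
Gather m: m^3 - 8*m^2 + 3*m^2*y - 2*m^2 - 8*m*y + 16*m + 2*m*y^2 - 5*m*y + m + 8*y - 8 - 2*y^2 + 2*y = m^3 + m^2*(3*y - 10) + m*(2*y^2 - 13*y + 17) - 2*y^2 + 10*y - 8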